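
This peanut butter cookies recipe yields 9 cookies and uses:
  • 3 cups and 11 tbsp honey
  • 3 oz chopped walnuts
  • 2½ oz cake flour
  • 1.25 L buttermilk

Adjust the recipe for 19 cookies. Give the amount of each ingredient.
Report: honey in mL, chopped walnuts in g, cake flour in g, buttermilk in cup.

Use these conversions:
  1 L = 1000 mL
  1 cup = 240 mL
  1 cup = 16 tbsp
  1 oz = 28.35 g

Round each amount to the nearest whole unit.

Scaling factor: 19/9.
honey: (3 cup + 11 tbsp = 3.6875 cup) × 19/9 × 240 mL/cup ≈ 1868 mL
chopped walnuts: 3 oz × 19/9 × 28.35 g/oz ≈ 180 g
cake flour: 2.5 oz × 19/9 × 28.35 g/oz ≈ 150 g
buttermilk: 1.25 L × 19/9 × 1000 mL/L ÷ 240 mL/cup ≈ 11 cup

honey: 1868 mL; chopped walnuts: 180 g; cake flour: 150 g; buttermilk: 11 cup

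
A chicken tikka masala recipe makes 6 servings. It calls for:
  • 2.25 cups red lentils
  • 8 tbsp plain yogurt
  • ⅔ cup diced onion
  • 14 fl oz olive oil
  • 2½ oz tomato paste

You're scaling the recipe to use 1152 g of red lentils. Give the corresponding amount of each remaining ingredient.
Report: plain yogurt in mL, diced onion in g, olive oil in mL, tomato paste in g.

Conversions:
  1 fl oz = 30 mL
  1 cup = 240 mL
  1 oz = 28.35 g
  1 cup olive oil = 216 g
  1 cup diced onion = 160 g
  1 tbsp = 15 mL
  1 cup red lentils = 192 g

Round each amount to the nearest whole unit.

The original recipe has 432 g of red lentils, so the scaling factor is 1152 ÷ 432 = 8/3.
plain yogurt: 8 tbsp × 8/3 × 15 mL/tbsp = 320 mL
diced onion: 2/3 cup × 8/3 × 160 g/cup ≈ 284 g
olive oil: 14 fl oz × 8/3 × 30 mL/fl oz = 1120 mL
tomato paste: 2.5 oz × 8/3 × 28.35 g/oz = 189 g

plain yogurt: 320 mL; diced onion: 284 g; olive oil: 1120 mL; tomato paste: 189 g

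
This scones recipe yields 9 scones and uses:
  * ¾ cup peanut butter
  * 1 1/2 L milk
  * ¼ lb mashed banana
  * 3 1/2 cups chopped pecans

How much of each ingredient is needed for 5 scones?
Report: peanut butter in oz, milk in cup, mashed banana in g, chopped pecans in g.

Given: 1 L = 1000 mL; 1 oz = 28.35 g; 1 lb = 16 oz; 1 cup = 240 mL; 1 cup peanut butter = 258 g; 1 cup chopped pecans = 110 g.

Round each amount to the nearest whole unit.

peanut butter: 4 oz; milk: 3 cup; mashed banana: 63 g; chopped pecans: 214 g

Scaling factor: 5/9.
peanut butter: 0.75 cup × 5/9 × 258 g/cup ÷ 28.35 g/oz ≈ 4 oz
milk: 1.5 L × 5/9 × 1000 mL/L ÷ 240 mL/cup ≈ 3 cup
mashed banana: 0.25 lb × 5/9 × 16 oz/lb × 28.35 g/oz = 63 g
chopped pecans: 3.5 cup × 5/9 × 110 g/cup ≈ 214 g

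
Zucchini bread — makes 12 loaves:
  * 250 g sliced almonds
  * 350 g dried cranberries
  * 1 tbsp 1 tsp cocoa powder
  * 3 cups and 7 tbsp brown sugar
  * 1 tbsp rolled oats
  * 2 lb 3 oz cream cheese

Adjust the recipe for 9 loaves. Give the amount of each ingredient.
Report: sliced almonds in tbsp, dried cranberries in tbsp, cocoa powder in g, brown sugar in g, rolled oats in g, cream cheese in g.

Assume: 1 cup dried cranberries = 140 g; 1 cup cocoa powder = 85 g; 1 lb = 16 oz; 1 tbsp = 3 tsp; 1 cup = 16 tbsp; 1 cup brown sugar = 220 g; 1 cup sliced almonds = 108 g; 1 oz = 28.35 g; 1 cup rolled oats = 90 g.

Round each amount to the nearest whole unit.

Scaling factor: 9/12 = 3/4 = 0.75.
sliced almonds: 250 g × 3/4 ÷ 108 g/cup × 16 tbsp/cup ≈ 28 tbsp
dried cranberries: 350 g × 3/4 ÷ 140 g/cup × 16 tbsp/cup = 30 tbsp
cocoa powder: (1 tbsp + 1 tsp = 4/3 tbsp) × 3/4 ÷ 16 tbsp/cup × 85 g/cup ≈ 5 g
brown sugar: (3 cup + 7 tbsp = 3.4375 cup) × 3/4 × 220 g/cup ≈ 567 g
rolled oats: 1 tbsp × 3/4 ÷ 16 tbsp/cup × 90 g/cup ≈ 4 g
cream cheese: (2 lb + 3 oz = 2.1875 lb) × 3/4 × 16 oz/lb × 28.35 g/oz ≈ 744 g

sliced almonds: 28 tbsp; dried cranberries: 30 tbsp; cocoa powder: 5 g; brown sugar: 567 g; rolled oats: 4 g; cream cheese: 744 g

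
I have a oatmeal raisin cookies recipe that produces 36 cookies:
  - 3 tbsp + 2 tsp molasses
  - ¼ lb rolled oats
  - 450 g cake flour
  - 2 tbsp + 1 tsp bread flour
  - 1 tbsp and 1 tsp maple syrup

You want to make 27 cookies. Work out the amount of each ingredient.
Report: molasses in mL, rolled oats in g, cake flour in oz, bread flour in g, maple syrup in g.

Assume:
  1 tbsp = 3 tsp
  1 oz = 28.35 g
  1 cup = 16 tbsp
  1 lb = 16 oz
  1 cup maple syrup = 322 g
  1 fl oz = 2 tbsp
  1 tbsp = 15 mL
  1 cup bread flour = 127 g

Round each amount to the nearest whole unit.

Scaling factor: 27/36 = 3/4 = 0.75.
molasses: (3 tbsp + 2 tsp = 11/3 tbsp) × 3/4 × 15 mL/tbsp ≈ 41 mL
rolled oats: 0.25 lb × 3/4 × 16 oz/lb × 28.35 g/oz ≈ 85 g
cake flour: 450 g × 3/4 ÷ 28.35 g/oz ≈ 12 oz
bread flour: (2 tbsp + 1 tsp = 7/3 tbsp) × 3/4 ÷ 16 tbsp/cup × 127 g/cup ≈ 14 g
maple syrup: (1 tbsp + 1 tsp = 4/3 tbsp) × 3/4 ÷ 16 tbsp/cup × 322 g/cup ≈ 20 g

molasses: 41 mL; rolled oats: 85 g; cake flour: 12 oz; bread flour: 14 g; maple syrup: 20 g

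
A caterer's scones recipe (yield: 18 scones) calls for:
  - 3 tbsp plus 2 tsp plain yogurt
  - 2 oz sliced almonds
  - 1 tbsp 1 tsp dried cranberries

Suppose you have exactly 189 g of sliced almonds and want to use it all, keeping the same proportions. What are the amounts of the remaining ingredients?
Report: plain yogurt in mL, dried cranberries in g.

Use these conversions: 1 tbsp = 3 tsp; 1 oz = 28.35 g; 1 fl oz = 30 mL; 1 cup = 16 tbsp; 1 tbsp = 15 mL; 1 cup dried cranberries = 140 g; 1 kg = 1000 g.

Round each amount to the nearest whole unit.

The original recipe has 56.7 g of sliced almonds, so the scaling factor is 189 ÷ 56.7 = 10/3.
plain yogurt: (3 tbsp + 2 tsp = 11/3 tbsp) × 10/3 × 15 mL/tbsp ≈ 183 mL
dried cranberries: (1 tbsp + 1 tsp = 4/3 tbsp) × 10/3 ÷ 16 tbsp/cup × 140 g/cup ≈ 39 g

plain yogurt: 183 mL; dried cranberries: 39 g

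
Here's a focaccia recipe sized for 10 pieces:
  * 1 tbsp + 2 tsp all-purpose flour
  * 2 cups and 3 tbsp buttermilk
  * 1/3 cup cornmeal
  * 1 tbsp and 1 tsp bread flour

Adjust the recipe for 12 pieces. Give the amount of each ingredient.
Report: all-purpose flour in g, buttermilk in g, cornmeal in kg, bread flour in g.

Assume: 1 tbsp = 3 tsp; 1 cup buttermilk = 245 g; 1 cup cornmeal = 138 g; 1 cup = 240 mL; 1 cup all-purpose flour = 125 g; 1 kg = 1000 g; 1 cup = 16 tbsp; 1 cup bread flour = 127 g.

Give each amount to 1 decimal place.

all-purpose flour: 15.6 g; buttermilk: 643.1 g; cornmeal: 0.1 kg; bread flour: 12.7 g

Scaling factor: 12/10 = 6/5 = 1.2.
all-purpose flour: (1 tbsp + 2 tsp = 5/3 tbsp) × 6/5 ÷ 16 tbsp/cup × 125 g/cup ≈ 15.6 g
buttermilk: (2 cup + 3 tbsp = 2.1875 cup) × 6/5 × 245 g/cup ≈ 643.1 g
cornmeal: 1/3 cup × 6/5 × 138 g/cup ÷ 1000 g/kg ≈ 0.1 kg
bread flour: (1 tbsp + 1 tsp = 4/3 tbsp) × 6/5 ÷ 16 tbsp/cup × 127 g/cup = 12.7 g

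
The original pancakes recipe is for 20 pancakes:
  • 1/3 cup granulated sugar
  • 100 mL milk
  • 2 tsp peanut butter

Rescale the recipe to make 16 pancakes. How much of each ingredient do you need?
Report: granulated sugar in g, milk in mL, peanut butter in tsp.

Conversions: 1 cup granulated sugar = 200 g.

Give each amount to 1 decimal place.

Scaling factor: 16/20 = 4/5 = 0.8.
granulated sugar: 1/3 cup × 4/5 × 200 g/cup ≈ 53.3 g
milk: 100 mL × 4/5 = 80.0 mL
peanut butter: 2 tsp × 4/5 = 1.6 tsp

granulated sugar: 53.3 g; milk: 80.0 mL; peanut butter: 1.6 tsp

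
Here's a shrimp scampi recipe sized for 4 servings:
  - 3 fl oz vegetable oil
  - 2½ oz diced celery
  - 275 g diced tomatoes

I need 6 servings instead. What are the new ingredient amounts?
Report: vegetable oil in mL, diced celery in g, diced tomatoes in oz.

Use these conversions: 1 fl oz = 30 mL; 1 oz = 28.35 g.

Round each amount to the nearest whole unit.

Scaling factor: 6/4 = 3/2 = 1.5.
vegetable oil: 3 fl oz × 3/2 × 30 mL/fl oz = 135 mL
diced celery: 2.5 oz × 3/2 × 28.35 g/oz ≈ 106 g
diced tomatoes: 275 g × 3/2 ÷ 28.35 g/oz ≈ 15 oz

vegetable oil: 135 mL; diced celery: 106 g; diced tomatoes: 15 oz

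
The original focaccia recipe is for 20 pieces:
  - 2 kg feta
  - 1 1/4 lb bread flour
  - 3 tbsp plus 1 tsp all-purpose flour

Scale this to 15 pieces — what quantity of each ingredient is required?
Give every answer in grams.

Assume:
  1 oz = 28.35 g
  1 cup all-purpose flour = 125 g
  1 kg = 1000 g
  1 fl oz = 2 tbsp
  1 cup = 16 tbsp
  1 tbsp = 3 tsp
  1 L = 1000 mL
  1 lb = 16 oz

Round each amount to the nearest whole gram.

Scaling factor: 15/20 = 3/4 = 0.75.
feta: 2 kg × 3/4 × 1000 g/kg = 1500 g
bread flour: 1.25 lb × 3/4 × 16 oz/lb × 28.35 g/oz ≈ 425 g
all-purpose flour: (3 tbsp + 1 tsp = 10/3 tbsp) × 3/4 ÷ 16 tbsp/cup × 125 g/cup ≈ 20 g

feta: 1500 g; bread flour: 425 g; all-purpose flour: 20 g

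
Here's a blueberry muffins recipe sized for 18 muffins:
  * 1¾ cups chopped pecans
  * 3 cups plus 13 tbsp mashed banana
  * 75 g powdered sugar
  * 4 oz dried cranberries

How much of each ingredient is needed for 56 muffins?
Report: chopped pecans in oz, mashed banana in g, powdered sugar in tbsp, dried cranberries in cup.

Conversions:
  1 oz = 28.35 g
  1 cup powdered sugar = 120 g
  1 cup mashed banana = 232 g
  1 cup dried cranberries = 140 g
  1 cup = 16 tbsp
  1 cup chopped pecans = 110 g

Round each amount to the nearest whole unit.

Scaling factor: 56/18 = 28/9.
chopped pecans: 1.75 cup × 28/9 × 110 g/cup ÷ 28.35 g/oz ≈ 21 oz
mashed banana: (3 cup + 13 tbsp = 3.8125 cup) × 28/9 × 232 g/cup ≈ 2752 g
powdered sugar: 75 g × 28/9 ÷ 120 g/cup × 16 tbsp/cup ≈ 31 tbsp
dried cranberries: 4 oz × 28/9 × 28.35 g/oz ÷ 140 g/cup ≈ 3 cup

chopped pecans: 21 oz; mashed banana: 2752 g; powdered sugar: 31 tbsp; dried cranberries: 3 cup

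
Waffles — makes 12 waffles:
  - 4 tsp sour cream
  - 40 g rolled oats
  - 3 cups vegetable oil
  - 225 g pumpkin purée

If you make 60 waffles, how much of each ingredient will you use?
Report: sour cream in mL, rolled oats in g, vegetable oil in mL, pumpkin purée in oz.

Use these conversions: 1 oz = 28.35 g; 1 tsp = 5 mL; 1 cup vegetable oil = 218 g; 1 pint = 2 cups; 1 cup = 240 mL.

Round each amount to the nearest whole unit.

Scaling factor: 60/12 = 5.
sour cream: 4 tsp × 5 × 5 mL/tsp = 100 mL
rolled oats: 40 g × 5 = 200 g
vegetable oil: 3 cup × 5 × 240 mL/cup = 3600 mL
pumpkin purée: 225 g × 5 ÷ 28.35 g/oz ≈ 40 oz

sour cream: 100 mL; rolled oats: 200 g; vegetable oil: 3600 mL; pumpkin purée: 40 oz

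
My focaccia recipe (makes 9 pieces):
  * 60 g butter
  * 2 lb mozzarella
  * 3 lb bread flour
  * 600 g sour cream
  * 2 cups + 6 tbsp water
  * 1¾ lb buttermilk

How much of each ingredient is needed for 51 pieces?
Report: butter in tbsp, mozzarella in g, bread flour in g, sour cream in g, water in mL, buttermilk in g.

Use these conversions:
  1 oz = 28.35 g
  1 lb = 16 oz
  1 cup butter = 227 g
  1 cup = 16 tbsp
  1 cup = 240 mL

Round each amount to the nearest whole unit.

butter: 24 tbsp; mozzarella: 5141 g; bread flour: 7711 g; sour cream: 3400 g; water: 3230 mL; buttermilk: 4498 g

Scaling factor: 51/9 = 17/3.
butter: 60 g × 17/3 ÷ 227 g/cup × 16 tbsp/cup ≈ 24 tbsp
mozzarella: 2 lb × 17/3 × 16 oz/lb × 28.35 g/oz ≈ 5141 g
bread flour: 3 lb × 17/3 × 16 oz/lb × 28.35 g/oz ≈ 7711 g
sour cream: 600 g × 17/3 = 3400 g
water: (2 cup + 6 tbsp = 2.375 cup) × 17/3 × 240 mL/cup = 3230 mL
buttermilk: 1.75 lb × 17/3 × 16 oz/lb × 28.35 g/oz ≈ 4498 g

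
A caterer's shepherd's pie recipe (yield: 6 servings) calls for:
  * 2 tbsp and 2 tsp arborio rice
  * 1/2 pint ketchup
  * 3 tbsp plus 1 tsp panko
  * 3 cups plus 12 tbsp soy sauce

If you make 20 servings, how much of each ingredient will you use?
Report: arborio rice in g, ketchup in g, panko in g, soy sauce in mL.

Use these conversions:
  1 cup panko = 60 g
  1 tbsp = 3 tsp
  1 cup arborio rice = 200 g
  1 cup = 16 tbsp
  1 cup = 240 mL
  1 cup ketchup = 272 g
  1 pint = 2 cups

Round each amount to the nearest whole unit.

arborio rice: 111 g; ketchup: 907 g; panko: 42 g; soy sauce: 3000 mL

Scaling factor: 20/6 = 10/3.
arborio rice: (2 tbsp + 2 tsp = 8/3 tbsp) × 10/3 ÷ 16 tbsp/cup × 200 g/cup ≈ 111 g
ketchup: 0.5 pint × 10/3 × 2 cup/pint × 272 g/cup ≈ 907 g
panko: (3 tbsp + 1 tsp = 10/3 tbsp) × 10/3 ÷ 16 tbsp/cup × 60 g/cup ≈ 42 g
soy sauce: (3 cup + 12 tbsp = 3.75 cup) × 10/3 × 240 mL/cup = 3000 mL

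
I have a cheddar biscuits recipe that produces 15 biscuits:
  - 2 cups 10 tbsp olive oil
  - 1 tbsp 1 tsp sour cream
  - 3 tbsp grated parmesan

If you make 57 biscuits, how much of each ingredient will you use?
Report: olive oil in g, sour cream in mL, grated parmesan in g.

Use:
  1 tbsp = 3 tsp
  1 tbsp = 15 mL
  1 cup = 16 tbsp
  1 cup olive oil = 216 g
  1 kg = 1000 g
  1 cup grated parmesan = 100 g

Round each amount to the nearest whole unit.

olive oil: 2155 g; sour cream: 76 mL; grated parmesan: 71 g

Scaling factor: 57/15 = 19/5 = 3.8.
olive oil: (2 cup + 10 tbsp = 2.625 cup) × 19/5 × 216 g/cup ≈ 2155 g
sour cream: (1 tbsp + 1 tsp = 4/3 tbsp) × 19/5 × 15 mL/tbsp = 76 mL
grated parmesan: 3 tbsp × 19/5 ÷ 16 tbsp/cup × 100 g/cup ≈ 71 g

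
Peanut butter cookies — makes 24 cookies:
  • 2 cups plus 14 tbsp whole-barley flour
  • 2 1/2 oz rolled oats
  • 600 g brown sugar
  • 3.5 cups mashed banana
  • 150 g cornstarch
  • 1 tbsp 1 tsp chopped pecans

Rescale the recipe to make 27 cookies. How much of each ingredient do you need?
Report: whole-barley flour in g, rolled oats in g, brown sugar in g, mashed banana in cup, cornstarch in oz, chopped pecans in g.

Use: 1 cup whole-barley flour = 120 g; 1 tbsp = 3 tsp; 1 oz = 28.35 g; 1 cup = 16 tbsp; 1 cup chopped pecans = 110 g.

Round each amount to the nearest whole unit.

Scaling factor: 27/24 = 9/8 = 1.125.
whole-barley flour: (2 cup + 14 tbsp = 2.875 cup) × 9/8 × 120 g/cup ≈ 388 g
rolled oats: 2.5 oz × 9/8 × 28.35 g/oz ≈ 80 g
brown sugar: 600 g × 9/8 = 675 g
mashed banana: 3.5 cup × 9/8 ≈ 4 cup
cornstarch: 150 g × 9/8 ÷ 28.35 g/oz ≈ 6 oz
chopped pecans: (1 tbsp + 1 tsp = 4/3 tbsp) × 9/8 ÷ 16 tbsp/cup × 110 g/cup ≈ 10 g

whole-barley flour: 388 g; rolled oats: 80 g; brown sugar: 675 g; mashed banana: 4 cup; cornstarch: 6 oz; chopped pecans: 10 g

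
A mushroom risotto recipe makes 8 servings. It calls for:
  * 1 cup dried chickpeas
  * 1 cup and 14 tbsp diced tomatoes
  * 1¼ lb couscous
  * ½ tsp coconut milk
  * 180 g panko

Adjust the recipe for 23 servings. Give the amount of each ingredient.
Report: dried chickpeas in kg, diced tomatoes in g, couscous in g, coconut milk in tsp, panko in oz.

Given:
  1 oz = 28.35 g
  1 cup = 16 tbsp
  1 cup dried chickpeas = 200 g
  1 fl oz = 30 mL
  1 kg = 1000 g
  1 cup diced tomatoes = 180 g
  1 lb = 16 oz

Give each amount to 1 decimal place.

dried chickpeas: 0.6 kg; diced tomatoes: 970.3 g; couscous: 1630.1 g; coconut milk: 1.4 tsp; panko: 18.3 oz

Scaling factor: 23/8 = 2.875.
dried chickpeas: 1 cup × 23/8 × 200 g/cup ÷ 1000 g/kg ≈ 0.6 kg
diced tomatoes: (1 cup + 14 tbsp = 1.875 cup) × 23/8 × 180 g/cup ≈ 970.3 g
couscous: 1.25 lb × 23/8 × 16 oz/lb × 28.35 g/oz ≈ 1630.1 g
coconut milk: 0.5 tsp × 23/8 ≈ 1.4 tsp
panko: 180 g × 23/8 ÷ 28.35 g/oz ≈ 18.3 oz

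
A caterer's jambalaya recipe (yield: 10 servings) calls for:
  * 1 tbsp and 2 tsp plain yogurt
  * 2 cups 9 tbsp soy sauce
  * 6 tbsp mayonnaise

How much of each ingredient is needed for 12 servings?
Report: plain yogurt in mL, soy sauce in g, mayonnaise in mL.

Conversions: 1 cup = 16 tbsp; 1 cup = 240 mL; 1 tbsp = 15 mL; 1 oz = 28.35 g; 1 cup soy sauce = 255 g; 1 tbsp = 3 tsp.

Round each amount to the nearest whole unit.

Scaling factor: 12/10 = 6/5 = 1.2.
plain yogurt: (1 tbsp + 2 tsp = 5/3 tbsp) × 6/5 × 15 mL/tbsp = 30 mL
soy sauce: (2 cup + 9 tbsp = 2.5625 cup) × 6/5 × 255 g/cup ≈ 784 g
mayonnaise: 6 tbsp × 6/5 × 15 mL/tbsp = 108 mL

plain yogurt: 30 mL; soy sauce: 784 g; mayonnaise: 108 mL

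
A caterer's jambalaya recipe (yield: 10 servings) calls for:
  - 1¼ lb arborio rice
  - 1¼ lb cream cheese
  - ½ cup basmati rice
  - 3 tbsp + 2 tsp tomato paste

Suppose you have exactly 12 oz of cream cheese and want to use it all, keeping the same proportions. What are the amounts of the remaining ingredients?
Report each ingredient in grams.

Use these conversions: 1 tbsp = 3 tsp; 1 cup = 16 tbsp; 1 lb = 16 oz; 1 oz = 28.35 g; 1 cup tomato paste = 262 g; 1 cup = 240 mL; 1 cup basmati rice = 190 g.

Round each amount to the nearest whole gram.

arborio rice: 340 g; basmati rice: 57 g; tomato paste: 36 g

The original recipe has 20 oz of cream cheese, so the scaling factor is 12 ÷ 20 = 3/5 = 0.6.
arborio rice: 1.25 lb × 3/5 × 16 oz/lb × 28.35 g/oz ≈ 340 g
basmati rice: 0.5 cup × 3/5 × 190 g/cup = 57 g
tomato paste: (3 tbsp + 2 tsp = 11/3 tbsp) × 3/5 ÷ 16 tbsp/cup × 262 g/cup ≈ 36 g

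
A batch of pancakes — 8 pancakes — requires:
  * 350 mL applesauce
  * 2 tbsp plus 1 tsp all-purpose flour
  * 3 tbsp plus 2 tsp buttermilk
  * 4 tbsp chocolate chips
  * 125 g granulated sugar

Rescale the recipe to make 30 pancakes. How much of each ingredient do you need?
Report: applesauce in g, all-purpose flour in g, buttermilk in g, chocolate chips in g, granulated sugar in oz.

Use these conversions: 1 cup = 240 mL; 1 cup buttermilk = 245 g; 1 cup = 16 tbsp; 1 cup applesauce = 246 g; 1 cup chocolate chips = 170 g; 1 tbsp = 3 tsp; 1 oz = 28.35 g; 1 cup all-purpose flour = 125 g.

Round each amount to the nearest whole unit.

Scaling factor: 30/8 = 15/4 = 3.75.
applesauce: 350 mL × 15/4 ÷ 240 mL/cup × 246 g/cup ≈ 1345 g
all-purpose flour: (2 tbsp + 1 tsp = 7/3 tbsp) × 15/4 ÷ 16 tbsp/cup × 125 g/cup ≈ 68 g
buttermilk: (3 tbsp + 2 tsp = 11/3 tbsp) × 15/4 ÷ 16 tbsp/cup × 245 g/cup ≈ 211 g
chocolate chips: 4 tbsp × 15/4 ÷ 16 tbsp/cup × 170 g/cup ≈ 159 g
granulated sugar: 125 g × 15/4 ÷ 28.35 g/oz ≈ 17 oz

applesauce: 1345 g; all-purpose flour: 68 g; buttermilk: 211 g; chocolate chips: 159 g; granulated sugar: 17 oz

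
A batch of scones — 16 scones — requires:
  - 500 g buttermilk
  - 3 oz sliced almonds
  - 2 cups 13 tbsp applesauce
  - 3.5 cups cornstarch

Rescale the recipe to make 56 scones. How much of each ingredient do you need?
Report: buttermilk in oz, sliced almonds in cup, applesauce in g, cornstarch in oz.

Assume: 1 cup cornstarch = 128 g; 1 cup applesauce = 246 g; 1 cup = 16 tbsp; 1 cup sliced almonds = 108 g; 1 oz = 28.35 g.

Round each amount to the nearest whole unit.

buttermilk: 62 oz; sliced almonds: 3 cup; applesauce: 2422 g; cornstarch: 55 oz

Scaling factor: 56/16 = 7/2 = 3.5.
buttermilk: 500 g × 7/2 ÷ 28.35 g/oz ≈ 62 oz
sliced almonds: 3 oz × 7/2 × 28.35 g/oz ÷ 108 g/cup ≈ 3 cup
applesauce: (2 cup + 13 tbsp = 2.8125 cup) × 7/2 × 246 g/cup ≈ 2422 g
cornstarch: 3.5 cup × 7/2 × 128 g/cup ÷ 28.35 g/oz ≈ 55 oz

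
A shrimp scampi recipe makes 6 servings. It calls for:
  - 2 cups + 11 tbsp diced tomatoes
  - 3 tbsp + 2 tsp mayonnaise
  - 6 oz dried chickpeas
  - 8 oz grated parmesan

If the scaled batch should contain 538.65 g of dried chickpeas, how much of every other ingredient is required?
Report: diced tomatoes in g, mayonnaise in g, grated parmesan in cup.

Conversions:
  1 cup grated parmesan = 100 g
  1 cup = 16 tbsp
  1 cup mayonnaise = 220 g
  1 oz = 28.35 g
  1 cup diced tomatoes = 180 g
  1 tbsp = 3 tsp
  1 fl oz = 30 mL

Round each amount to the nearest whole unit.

The original recipe has 170.1 g of dried chickpeas, so the scaling factor is 538.65 ÷ 170.1 = 19/6.
diced tomatoes: (2 cup + 11 tbsp = 2.6875 cup) × 19/6 × 180 g/cup ≈ 1532 g
mayonnaise: (3 tbsp + 2 tsp = 11/3 tbsp) × 19/6 ÷ 16 tbsp/cup × 220 g/cup ≈ 160 g
grated parmesan: 8 oz × 19/6 × 28.35 g/oz ÷ 100 g/cup ≈ 7 cup

diced tomatoes: 1532 g; mayonnaise: 160 g; grated parmesan: 7 cup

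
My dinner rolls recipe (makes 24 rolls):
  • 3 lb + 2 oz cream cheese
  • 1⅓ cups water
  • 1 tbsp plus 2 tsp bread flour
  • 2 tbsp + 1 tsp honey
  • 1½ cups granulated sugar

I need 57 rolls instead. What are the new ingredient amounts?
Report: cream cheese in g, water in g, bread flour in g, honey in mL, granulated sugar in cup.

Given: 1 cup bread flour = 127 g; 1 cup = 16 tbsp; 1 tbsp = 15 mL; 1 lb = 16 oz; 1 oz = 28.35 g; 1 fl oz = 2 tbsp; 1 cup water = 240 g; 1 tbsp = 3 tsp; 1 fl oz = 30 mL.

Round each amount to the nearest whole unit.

cream cheese: 3367 g; water: 760 g; bread flour: 31 g; honey: 83 mL; granulated sugar: 4 cup

Scaling factor: 57/24 = 19/8 = 2.375.
cream cheese: (3 lb + 2 oz = 3.125 lb) × 19/8 × 16 oz/lb × 28.35 g/oz ≈ 3367 g
water: 4/3 cup × 19/8 × 240 g/cup = 760 g
bread flour: (1 tbsp + 2 tsp = 5/3 tbsp) × 19/8 ÷ 16 tbsp/cup × 127 g/cup ≈ 31 g
honey: (2 tbsp + 1 tsp = 7/3 tbsp) × 19/8 × 15 mL/tbsp ≈ 83 mL
granulated sugar: 1.5 cup × 19/8 ≈ 4 cup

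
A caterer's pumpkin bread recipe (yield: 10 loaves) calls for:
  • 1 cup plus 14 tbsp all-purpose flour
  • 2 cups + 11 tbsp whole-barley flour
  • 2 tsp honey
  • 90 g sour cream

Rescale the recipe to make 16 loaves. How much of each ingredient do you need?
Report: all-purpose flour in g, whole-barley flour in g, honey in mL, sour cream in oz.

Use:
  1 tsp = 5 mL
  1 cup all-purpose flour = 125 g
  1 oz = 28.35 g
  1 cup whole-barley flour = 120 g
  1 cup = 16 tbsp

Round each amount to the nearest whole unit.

all-purpose flour: 375 g; whole-barley flour: 516 g; honey: 16 mL; sour cream: 5 oz

Scaling factor: 16/10 = 8/5 = 1.6.
all-purpose flour: (1 cup + 14 tbsp = 1.875 cup) × 8/5 × 125 g/cup = 375 g
whole-barley flour: (2 cup + 11 tbsp = 2.6875 cup) × 8/5 × 120 g/cup = 516 g
honey: 2 tsp × 8/5 × 5 mL/tsp = 16 mL
sour cream: 90 g × 8/5 ÷ 28.35 g/oz ≈ 5 oz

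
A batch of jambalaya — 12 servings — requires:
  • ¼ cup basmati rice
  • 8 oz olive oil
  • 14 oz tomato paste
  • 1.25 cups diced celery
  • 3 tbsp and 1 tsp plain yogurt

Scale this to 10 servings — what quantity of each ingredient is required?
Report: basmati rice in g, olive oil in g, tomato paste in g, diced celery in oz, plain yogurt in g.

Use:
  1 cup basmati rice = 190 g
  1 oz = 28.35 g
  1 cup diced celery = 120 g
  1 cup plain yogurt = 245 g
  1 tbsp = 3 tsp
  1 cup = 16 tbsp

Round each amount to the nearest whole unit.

basmati rice: 40 g; olive oil: 189 g; tomato paste: 331 g; diced celery: 4 oz; plain yogurt: 43 g

Scaling factor: 10/12 = 5/6.
basmati rice: 0.25 cup × 5/6 × 190 g/cup ≈ 40 g
olive oil: 8 oz × 5/6 × 28.35 g/oz = 189 g
tomato paste: 14 oz × 5/6 × 28.35 g/oz ≈ 331 g
diced celery: 1.25 cup × 5/6 × 120 g/cup ÷ 28.35 g/oz ≈ 4 oz
plain yogurt: (3 tbsp + 1 tsp = 10/3 tbsp) × 5/6 ÷ 16 tbsp/cup × 245 g/cup ≈ 43 g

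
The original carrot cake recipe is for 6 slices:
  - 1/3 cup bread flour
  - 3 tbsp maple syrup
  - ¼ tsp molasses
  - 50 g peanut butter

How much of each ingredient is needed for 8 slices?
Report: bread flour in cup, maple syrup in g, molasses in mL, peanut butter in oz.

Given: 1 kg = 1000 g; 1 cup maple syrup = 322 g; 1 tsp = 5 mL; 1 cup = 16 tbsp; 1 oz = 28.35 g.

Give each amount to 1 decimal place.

Scaling factor: 8/6 = 4/3.
bread flour: 1/3 cup × 4/3 ≈ 0.4 cup
maple syrup: 3 tbsp × 4/3 ÷ 16 tbsp/cup × 322 g/cup = 80.5 g
molasses: 0.25 tsp × 4/3 × 5 mL/tsp ≈ 1.7 mL
peanut butter: 50 g × 4/3 ÷ 28.35 g/oz ≈ 2.4 oz

bread flour: 0.4 cup; maple syrup: 80.5 g; molasses: 1.7 mL; peanut butter: 2.4 oz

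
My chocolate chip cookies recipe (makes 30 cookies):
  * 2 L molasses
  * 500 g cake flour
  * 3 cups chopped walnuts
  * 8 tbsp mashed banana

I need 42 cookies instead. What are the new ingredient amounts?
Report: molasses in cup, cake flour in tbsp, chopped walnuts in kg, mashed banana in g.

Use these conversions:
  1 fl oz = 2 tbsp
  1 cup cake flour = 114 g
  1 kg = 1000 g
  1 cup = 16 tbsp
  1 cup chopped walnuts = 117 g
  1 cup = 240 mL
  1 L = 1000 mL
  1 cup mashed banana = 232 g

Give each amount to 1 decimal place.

molasses: 11.7 cup; cake flour: 98.2 tbsp; chopped walnuts: 0.5 kg; mashed banana: 162.4 g

Scaling factor: 42/30 = 7/5 = 1.4.
molasses: 2 L × 7/5 × 1000 mL/L ÷ 240 mL/cup ≈ 11.7 cup
cake flour: 500 g × 7/5 ÷ 114 g/cup × 16 tbsp/cup ≈ 98.2 tbsp
chopped walnuts: 3 cup × 7/5 × 117 g/cup ÷ 1000 g/kg ≈ 0.5 kg
mashed banana: 8 tbsp × 7/5 ÷ 16 tbsp/cup × 232 g/cup = 162.4 g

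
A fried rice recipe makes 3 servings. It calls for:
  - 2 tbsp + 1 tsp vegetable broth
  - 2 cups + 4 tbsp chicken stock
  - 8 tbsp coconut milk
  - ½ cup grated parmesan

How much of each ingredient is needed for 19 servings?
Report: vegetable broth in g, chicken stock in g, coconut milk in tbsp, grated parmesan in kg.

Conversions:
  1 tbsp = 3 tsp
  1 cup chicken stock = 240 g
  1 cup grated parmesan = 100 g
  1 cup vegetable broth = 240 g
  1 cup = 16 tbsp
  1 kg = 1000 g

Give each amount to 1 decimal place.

Scaling factor: 19/3.
vegetable broth: (2 tbsp + 1 tsp = 7/3 tbsp) × 19/3 ÷ 16 tbsp/cup × 240 g/cup ≈ 221.7 g
chicken stock: (2 cup + 4 tbsp = 2.25 cup) × 19/3 × 240 g/cup = 3420.0 g
coconut milk: 8 tbsp × 19/3 ≈ 50.7 tbsp
grated parmesan: 0.5 cup × 19/3 × 100 g/cup ÷ 1000 g/kg ≈ 0.3 kg

vegetable broth: 221.7 g; chicken stock: 3420.0 g; coconut milk: 50.7 tbsp; grated parmesan: 0.3 kg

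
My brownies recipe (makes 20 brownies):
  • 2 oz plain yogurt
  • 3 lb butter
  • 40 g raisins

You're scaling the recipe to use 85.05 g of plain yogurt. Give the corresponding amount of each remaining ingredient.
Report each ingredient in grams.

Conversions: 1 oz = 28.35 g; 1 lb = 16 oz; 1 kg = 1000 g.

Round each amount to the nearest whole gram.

The original recipe has 56.7 g of plain yogurt, so the scaling factor is 85.05 ÷ 56.7 = 3/2 = 1.5.
butter: 3 lb × 3/2 × 16 oz/lb × 28.35 g/oz ≈ 2041 g
raisins: 40 g × 3/2 = 60 g

butter: 2041 g; raisins: 60 g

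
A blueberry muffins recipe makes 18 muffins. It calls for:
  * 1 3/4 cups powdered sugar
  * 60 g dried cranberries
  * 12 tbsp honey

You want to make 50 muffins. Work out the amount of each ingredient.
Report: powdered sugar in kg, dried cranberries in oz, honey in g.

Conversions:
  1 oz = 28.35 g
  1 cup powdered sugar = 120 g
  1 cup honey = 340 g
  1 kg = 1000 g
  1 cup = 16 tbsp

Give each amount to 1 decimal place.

powdered sugar: 0.6 kg; dried cranberries: 5.9 oz; honey: 708.3 g

Scaling factor: 50/18 = 25/9.
powdered sugar: 1.75 cup × 25/9 × 120 g/cup ÷ 1000 g/kg ≈ 0.6 kg
dried cranberries: 60 g × 25/9 ÷ 28.35 g/oz ≈ 5.9 oz
honey: 12 tbsp × 25/9 ÷ 16 tbsp/cup × 340 g/cup ≈ 708.3 g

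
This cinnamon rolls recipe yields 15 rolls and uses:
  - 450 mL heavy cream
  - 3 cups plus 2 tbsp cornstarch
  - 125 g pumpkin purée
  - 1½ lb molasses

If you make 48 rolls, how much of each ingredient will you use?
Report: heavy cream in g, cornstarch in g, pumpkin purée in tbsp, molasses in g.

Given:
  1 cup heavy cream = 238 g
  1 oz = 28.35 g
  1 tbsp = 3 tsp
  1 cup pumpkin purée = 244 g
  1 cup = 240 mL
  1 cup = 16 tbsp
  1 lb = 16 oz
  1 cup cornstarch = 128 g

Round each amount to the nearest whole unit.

heavy cream: 1428 g; cornstarch: 1280 g; pumpkin purée: 26 tbsp; molasses: 2177 g

Scaling factor: 48/15 = 16/5 = 3.2.
heavy cream: 450 mL × 16/5 ÷ 240 mL/cup × 238 g/cup = 1428 g
cornstarch: (3 cup + 2 tbsp = 3.125 cup) × 16/5 × 128 g/cup = 1280 g
pumpkin purée: 125 g × 16/5 ÷ 244 g/cup × 16 tbsp/cup ≈ 26 tbsp
molasses: 1.5 lb × 16/5 × 16 oz/lb × 28.35 g/oz ≈ 2177 g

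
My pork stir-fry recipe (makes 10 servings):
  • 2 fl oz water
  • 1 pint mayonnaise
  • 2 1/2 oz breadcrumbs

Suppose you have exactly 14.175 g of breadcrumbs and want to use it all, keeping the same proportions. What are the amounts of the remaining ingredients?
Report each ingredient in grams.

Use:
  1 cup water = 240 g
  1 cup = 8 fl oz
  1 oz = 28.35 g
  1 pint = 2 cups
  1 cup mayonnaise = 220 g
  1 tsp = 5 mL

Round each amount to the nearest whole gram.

water: 12 g; mayonnaise: 88 g

The original recipe has 70.875 g of breadcrumbs, so the scaling factor is 14.175 ÷ 70.875 = 1/5 = 0.2.
water: 2 fl oz × 1/5 ÷ 8 fl oz/cup × 240 g/cup = 12 g
mayonnaise: 1 pint × 1/5 × 2 cup/pint × 220 g/cup = 88 g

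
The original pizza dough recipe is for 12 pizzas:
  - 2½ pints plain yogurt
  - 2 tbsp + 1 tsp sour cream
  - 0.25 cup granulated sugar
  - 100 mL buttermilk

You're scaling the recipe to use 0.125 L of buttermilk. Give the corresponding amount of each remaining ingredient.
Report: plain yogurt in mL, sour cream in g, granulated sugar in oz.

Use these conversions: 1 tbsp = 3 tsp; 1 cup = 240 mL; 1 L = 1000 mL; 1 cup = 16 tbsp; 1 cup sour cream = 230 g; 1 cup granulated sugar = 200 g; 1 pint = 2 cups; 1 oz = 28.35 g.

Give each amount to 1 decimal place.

plain yogurt: 1500.0 mL; sour cream: 41.9 g; granulated sugar: 2.2 oz

The original recipe has 0.1 L of buttermilk, so the scaling factor is 0.125 ÷ 0.1 = 5/4 = 1.25.
plain yogurt: 2.5 pint × 5/4 × 2 cup/pint × 240 mL/cup = 1500.0 mL
sour cream: (2 tbsp + 1 tsp = 7/3 tbsp) × 5/4 ÷ 16 tbsp/cup × 230 g/cup ≈ 41.9 g
granulated sugar: 0.25 cup × 5/4 × 200 g/cup ÷ 28.35 g/oz ≈ 2.2 oz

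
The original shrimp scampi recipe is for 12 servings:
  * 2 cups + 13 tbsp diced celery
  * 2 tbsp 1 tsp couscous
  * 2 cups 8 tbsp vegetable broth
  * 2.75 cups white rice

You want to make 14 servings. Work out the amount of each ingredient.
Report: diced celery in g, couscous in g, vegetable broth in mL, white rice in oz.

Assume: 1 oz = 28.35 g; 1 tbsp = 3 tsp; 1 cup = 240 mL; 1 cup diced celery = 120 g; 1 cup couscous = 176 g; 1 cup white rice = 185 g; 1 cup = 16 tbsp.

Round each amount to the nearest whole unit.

diced celery: 394 g; couscous: 30 g; vegetable broth: 700 mL; white rice: 21 oz

Scaling factor: 14/12 = 7/6.
diced celery: (2 cup + 13 tbsp = 2.8125 cup) × 7/6 × 120 g/cup ≈ 394 g
couscous: (2 tbsp + 1 tsp = 7/3 tbsp) × 7/6 ÷ 16 tbsp/cup × 176 g/cup ≈ 30 g
vegetable broth: (2 cup + 8 tbsp = 2.5 cup) × 7/6 × 240 mL/cup = 700 mL
white rice: 2.75 cup × 7/6 × 185 g/cup ÷ 28.35 g/oz ≈ 21 oz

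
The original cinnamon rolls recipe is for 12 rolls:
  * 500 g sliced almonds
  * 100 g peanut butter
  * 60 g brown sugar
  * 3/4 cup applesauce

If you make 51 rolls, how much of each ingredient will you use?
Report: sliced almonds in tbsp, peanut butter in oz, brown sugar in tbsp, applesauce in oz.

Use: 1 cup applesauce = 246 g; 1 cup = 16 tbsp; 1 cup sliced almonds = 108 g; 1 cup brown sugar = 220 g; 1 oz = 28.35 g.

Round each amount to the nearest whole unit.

sliced almonds: 315 tbsp; peanut butter: 15 oz; brown sugar: 19 tbsp; applesauce: 28 oz

Scaling factor: 51/12 = 17/4 = 4.25.
sliced almonds: 500 g × 17/4 ÷ 108 g/cup × 16 tbsp/cup ≈ 315 tbsp
peanut butter: 100 g × 17/4 ÷ 28.35 g/oz ≈ 15 oz
brown sugar: 60 g × 17/4 ÷ 220 g/cup × 16 tbsp/cup ≈ 19 tbsp
applesauce: 0.75 cup × 17/4 × 246 g/cup ÷ 28.35 g/oz ≈ 28 oz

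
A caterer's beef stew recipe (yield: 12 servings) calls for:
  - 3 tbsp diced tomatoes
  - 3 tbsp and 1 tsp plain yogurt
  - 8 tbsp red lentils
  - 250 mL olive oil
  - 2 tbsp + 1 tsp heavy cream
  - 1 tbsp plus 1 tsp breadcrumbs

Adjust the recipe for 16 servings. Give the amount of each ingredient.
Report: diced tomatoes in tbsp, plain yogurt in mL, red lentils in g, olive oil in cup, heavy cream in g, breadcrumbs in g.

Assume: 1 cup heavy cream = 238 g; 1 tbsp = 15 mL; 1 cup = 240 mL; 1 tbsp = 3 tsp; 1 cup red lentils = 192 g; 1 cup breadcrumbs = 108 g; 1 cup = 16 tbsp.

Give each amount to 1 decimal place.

Scaling factor: 16/12 = 4/3.
diced tomatoes: 3 tbsp × 4/3 = 4.0 tbsp
plain yogurt: (3 tbsp + 1 tsp = 10/3 tbsp) × 4/3 × 15 mL/tbsp ≈ 66.7 mL
red lentils: 8 tbsp × 4/3 ÷ 16 tbsp/cup × 192 g/cup = 128.0 g
olive oil: 250 mL × 4/3 ÷ 240 mL/cup ≈ 1.4 cup
heavy cream: (2 tbsp + 1 tsp = 7/3 tbsp) × 4/3 ÷ 16 tbsp/cup × 238 g/cup ≈ 46.3 g
breadcrumbs: (1 tbsp + 1 tsp = 4/3 tbsp) × 4/3 ÷ 16 tbsp/cup × 108 g/cup = 12.0 g

diced tomatoes: 4.0 tbsp; plain yogurt: 66.7 mL; red lentils: 128.0 g; olive oil: 1.4 cup; heavy cream: 46.3 g; breadcrumbs: 12.0 g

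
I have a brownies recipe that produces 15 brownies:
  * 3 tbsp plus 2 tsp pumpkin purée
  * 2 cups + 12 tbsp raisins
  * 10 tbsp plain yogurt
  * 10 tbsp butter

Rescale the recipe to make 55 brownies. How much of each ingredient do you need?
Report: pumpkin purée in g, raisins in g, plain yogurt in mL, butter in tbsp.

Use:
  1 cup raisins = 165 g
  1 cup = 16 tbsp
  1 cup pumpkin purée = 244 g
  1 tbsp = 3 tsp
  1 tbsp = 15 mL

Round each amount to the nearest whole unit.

pumpkin purée: 205 g; raisins: 1664 g; plain yogurt: 550 mL; butter: 37 tbsp

Scaling factor: 55/15 = 11/3.
pumpkin purée: (3 tbsp + 2 tsp = 11/3 tbsp) × 11/3 ÷ 16 tbsp/cup × 244 g/cup ≈ 205 g
raisins: (2 cup + 12 tbsp = 2.75 cup) × 11/3 × 165 g/cup ≈ 1664 g
plain yogurt: 10 tbsp × 11/3 × 15 mL/tbsp = 550 mL
butter: 10 tbsp × 11/3 ≈ 37 tbsp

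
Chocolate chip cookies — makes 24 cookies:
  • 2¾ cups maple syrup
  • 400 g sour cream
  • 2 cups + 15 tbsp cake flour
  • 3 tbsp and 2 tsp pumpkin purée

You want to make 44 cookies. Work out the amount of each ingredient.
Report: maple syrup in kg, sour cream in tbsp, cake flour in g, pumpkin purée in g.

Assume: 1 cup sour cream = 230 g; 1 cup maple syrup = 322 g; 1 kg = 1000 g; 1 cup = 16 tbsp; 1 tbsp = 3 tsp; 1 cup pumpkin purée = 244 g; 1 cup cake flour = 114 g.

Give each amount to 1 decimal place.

maple syrup: 1.6 kg; sour cream: 51.0 tbsp; cake flour: 613.9 g; pumpkin purée: 102.5 g

Scaling factor: 44/24 = 11/6.
maple syrup: 2.75 cup × 11/6 × 322 g/cup ÷ 1000 g/kg ≈ 1.6 kg
sour cream: 400 g × 11/6 ÷ 230 g/cup × 16 tbsp/cup ≈ 51.0 tbsp
cake flour: (2 cup + 15 tbsp = 2.9375 cup) × 11/6 × 114 g/cup ≈ 613.9 g
pumpkin purée: (3 tbsp + 2 tsp = 11/3 tbsp) × 11/6 ÷ 16 tbsp/cup × 244 g/cup ≈ 102.5 g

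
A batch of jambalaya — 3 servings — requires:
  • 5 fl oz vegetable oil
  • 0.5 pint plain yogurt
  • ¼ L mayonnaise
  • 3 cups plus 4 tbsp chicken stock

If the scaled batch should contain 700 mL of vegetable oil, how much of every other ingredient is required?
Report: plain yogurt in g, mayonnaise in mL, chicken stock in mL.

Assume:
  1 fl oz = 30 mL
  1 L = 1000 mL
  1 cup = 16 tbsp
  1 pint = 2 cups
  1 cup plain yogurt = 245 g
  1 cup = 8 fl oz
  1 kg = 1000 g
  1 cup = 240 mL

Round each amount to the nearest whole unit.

plain yogurt: 1143 g; mayonnaise: 1167 mL; chicken stock: 3640 mL

The original recipe has 150 mL of vegetable oil, so the scaling factor is 700 ÷ 150 = 14/3.
plain yogurt: 0.5 pint × 14/3 × 2 cup/pint × 245 g/cup ≈ 1143 g
mayonnaise: 0.25 L × 14/3 × 1000 mL/L ≈ 1167 mL
chicken stock: (3 cup + 4 tbsp = 3.25 cup) × 14/3 × 240 mL/cup = 3640 mL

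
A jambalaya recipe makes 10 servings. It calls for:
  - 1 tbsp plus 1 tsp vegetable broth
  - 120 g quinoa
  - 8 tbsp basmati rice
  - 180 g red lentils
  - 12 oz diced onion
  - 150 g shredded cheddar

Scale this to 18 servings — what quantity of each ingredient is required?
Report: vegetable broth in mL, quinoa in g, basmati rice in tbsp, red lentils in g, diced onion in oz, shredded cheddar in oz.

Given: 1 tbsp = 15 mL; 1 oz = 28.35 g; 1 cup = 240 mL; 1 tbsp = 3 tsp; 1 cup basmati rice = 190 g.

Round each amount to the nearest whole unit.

vegetable broth: 36 mL; quinoa: 216 g; basmati rice: 14 tbsp; red lentils: 324 g; diced onion: 22 oz; shredded cheddar: 10 oz

Scaling factor: 18/10 = 9/5 = 1.8.
vegetable broth: (1 tbsp + 1 tsp = 4/3 tbsp) × 9/5 × 15 mL/tbsp = 36 mL
quinoa: 120 g × 9/5 = 216 g
basmati rice: 8 tbsp × 9/5 ≈ 14 tbsp
red lentils: 180 g × 9/5 = 324 g
diced onion: 12 oz × 9/5 ≈ 22 oz
shredded cheddar: 150 g × 9/5 ÷ 28.35 g/oz ≈ 10 oz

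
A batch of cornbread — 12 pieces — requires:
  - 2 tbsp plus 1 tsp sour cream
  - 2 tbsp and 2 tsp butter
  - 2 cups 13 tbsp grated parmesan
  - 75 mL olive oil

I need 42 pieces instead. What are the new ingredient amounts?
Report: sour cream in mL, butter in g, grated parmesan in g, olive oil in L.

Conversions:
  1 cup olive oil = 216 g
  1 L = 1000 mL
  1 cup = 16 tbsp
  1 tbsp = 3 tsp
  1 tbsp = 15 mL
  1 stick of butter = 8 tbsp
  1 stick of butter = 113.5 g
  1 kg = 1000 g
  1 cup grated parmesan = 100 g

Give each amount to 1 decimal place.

Scaling factor: 42/12 = 7/2 = 3.5.
sour cream: (2 tbsp + 1 tsp = 7/3 tbsp) × 7/2 × 15 mL/tbsp = 122.5 mL
butter: (2 tbsp + 2 tsp = 8/3 tbsp) × 7/2 ÷ 8 tbsp/stick × 113.5 g/stick ≈ 132.4 g
grated parmesan: (2 cup + 13 tbsp = 2.8125 cup) × 7/2 × 100 g/cup ≈ 984.4 g
olive oil: 75 mL × 7/2 ÷ 1000 mL/L ≈ 0.3 L

sour cream: 122.5 mL; butter: 132.4 g; grated parmesan: 984.4 g; olive oil: 0.3 L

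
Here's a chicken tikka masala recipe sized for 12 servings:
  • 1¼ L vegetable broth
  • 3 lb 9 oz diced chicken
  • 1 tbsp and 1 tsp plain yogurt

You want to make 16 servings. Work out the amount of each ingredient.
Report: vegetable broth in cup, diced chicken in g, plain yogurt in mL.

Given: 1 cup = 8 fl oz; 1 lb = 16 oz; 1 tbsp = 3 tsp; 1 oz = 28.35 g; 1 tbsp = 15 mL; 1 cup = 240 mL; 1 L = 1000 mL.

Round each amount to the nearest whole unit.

Scaling factor: 16/12 = 4/3.
vegetable broth: 1.25 L × 4/3 × 1000 mL/L ÷ 240 mL/cup ≈ 7 cup
diced chicken: (3 lb + 9 oz = 3.5625 lb) × 4/3 × 16 oz/lb × 28.35 g/oz ≈ 2155 g
plain yogurt: (1 tbsp + 1 tsp = 4/3 tbsp) × 4/3 × 15 mL/tbsp ≈ 27 mL

vegetable broth: 7 cup; diced chicken: 2155 g; plain yogurt: 27 mL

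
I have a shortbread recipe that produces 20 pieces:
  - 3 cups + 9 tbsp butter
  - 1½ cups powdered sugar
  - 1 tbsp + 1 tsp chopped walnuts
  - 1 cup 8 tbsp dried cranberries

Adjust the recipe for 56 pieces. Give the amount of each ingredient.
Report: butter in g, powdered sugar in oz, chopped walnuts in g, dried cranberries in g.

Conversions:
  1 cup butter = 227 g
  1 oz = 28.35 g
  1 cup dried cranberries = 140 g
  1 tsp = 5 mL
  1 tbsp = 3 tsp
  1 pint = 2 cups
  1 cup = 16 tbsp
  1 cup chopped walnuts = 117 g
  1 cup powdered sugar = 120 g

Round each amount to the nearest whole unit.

Scaling factor: 56/20 = 14/5 = 2.8.
butter: (3 cup + 9 tbsp = 3.5625 cup) × 14/5 × 227 g/cup ≈ 2264 g
powdered sugar: 1.5 cup × 14/5 × 120 g/cup ÷ 28.35 g/oz ≈ 18 oz
chopped walnuts: (1 tbsp + 1 tsp = 4/3 tbsp) × 14/5 ÷ 16 tbsp/cup × 117 g/cup ≈ 27 g
dried cranberries: (1 cup + 8 tbsp = 1.5 cup) × 14/5 × 140 g/cup = 588 g

butter: 2264 g; powdered sugar: 18 oz; chopped walnuts: 27 g; dried cranberries: 588 g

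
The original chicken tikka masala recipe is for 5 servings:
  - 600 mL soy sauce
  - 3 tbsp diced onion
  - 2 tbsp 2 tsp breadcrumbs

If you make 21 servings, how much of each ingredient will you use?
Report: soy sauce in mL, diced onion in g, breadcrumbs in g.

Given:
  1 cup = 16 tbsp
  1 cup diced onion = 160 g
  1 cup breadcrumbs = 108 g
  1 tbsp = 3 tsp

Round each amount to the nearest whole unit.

Scaling factor: 21/5 = 4.2.
soy sauce: 600 mL × 21/5 = 2520 mL
diced onion: 3 tbsp × 21/5 ÷ 16 tbsp/cup × 160 g/cup = 126 g
breadcrumbs: (2 tbsp + 2 tsp = 8/3 tbsp) × 21/5 ÷ 16 tbsp/cup × 108 g/cup ≈ 76 g

soy sauce: 2520 mL; diced onion: 126 g; breadcrumbs: 76 g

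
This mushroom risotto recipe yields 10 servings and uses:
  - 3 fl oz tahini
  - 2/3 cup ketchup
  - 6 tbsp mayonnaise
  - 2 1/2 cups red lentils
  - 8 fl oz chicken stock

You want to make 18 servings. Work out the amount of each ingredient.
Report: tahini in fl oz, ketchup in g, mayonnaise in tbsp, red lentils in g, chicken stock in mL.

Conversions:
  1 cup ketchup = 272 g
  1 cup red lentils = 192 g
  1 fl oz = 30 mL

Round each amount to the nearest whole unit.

tahini: 5 fl oz; ketchup: 326 g; mayonnaise: 11 tbsp; red lentils: 864 g; chicken stock: 432 mL

Scaling factor: 18/10 = 9/5 = 1.8.
tahini: 3 fl oz × 9/5 ≈ 5 fl oz
ketchup: 2/3 cup × 9/5 × 272 g/cup ≈ 326 g
mayonnaise: 6 tbsp × 9/5 ≈ 11 tbsp
red lentils: 2.5 cup × 9/5 × 192 g/cup = 864 g
chicken stock: 8 fl oz × 9/5 × 30 mL/fl oz = 432 mL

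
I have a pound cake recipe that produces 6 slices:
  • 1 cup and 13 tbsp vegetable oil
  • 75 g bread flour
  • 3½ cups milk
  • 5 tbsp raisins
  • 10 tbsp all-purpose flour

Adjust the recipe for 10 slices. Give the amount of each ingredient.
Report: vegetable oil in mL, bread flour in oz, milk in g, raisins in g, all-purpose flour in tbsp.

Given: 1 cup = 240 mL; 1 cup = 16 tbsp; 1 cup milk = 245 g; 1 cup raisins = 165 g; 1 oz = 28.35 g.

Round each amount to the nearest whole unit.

vegetable oil: 725 mL; bread flour: 4 oz; milk: 1429 g; raisins: 86 g; all-purpose flour: 17 tbsp

Scaling factor: 10/6 = 5/3.
vegetable oil: (1 cup + 13 tbsp = 1.8125 cup) × 5/3 × 240 mL/cup = 725 mL
bread flour: 75 g × 5/3 ÷ 28.35 g/oz ≈ 4 oz
milk: 3.5 cup × 5/3 × 245 g/cup ≈ 1429 g
raisins: 5 tbsp × 5/3 ÷ 16 tbsp/cup × 165 g/cup ≈ 86 g
all-purpose flour: 10 tbsp × 5/3 ≈ 17 tbsp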